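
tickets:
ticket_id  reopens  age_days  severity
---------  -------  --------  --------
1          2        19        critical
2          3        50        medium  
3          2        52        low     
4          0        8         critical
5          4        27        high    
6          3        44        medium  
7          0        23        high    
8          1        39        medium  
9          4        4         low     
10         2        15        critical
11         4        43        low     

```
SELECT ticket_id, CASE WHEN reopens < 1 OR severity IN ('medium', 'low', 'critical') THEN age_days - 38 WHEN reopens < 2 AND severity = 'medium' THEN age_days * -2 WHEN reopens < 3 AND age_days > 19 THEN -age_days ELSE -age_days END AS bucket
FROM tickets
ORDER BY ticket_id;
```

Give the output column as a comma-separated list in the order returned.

-19, 12, 14, -30, -27, 6, -15, 1, -34, -23, 5

ticket_id=1: reopens < 1 OR severity IN ('medium', 'low', 'critical') → -19
ticket_id=2: reopens < 1 OR severity IN ('medium', 'low', 'critical') → 12
ticket_id=3: reopens < 1 OR severity IN ('medium', 'low', 'critical') → 14
ticket_id=4: reopens < 1 OR severity IN ('medium', 'low', 'critical') → -30
ticket_id=5: ELSE → -27
ticket_id=6: reopens < 1 OR severity IN ('medium', 'low', 'critical') → 6
ticket_id=7: reopens < 1 OR severity IN ('medium', 'low', 'critical') → -15
ticket_id=8: reopens < 1 OR severity IN ('medium', 'low', 'critical') → 1
ticket_id=9: reopens < 1 OR severity IN ('medium', 'low', 'critical') → -34
ticket_id=10: reopens < 1 OR severity IN ('medium', 'low', 'critical') → -23
ticket_id=11: reopens < 1 OR severity IN ('medium', 'low', 'critical') → 5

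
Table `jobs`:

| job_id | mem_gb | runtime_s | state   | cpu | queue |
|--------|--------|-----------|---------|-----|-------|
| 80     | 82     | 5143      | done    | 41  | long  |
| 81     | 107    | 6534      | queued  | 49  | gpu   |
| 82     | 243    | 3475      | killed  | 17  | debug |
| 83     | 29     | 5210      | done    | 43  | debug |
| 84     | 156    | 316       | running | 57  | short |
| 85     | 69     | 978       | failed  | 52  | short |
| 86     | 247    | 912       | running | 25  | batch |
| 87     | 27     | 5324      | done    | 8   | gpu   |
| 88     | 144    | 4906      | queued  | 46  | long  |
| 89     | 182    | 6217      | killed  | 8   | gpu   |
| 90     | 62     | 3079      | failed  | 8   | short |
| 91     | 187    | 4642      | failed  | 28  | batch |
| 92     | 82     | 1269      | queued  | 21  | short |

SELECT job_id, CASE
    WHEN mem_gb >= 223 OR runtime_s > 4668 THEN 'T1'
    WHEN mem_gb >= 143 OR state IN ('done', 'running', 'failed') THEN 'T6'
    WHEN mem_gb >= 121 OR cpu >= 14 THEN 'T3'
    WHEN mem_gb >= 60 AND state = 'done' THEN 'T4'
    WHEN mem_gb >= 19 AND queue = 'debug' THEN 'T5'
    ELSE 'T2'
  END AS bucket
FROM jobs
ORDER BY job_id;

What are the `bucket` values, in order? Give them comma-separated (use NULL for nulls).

job_id=80: mem_gb >= 223 OR runtime_s > 4668 → T1
job_id=81: mem_gb >= 223 OR runtime_s > 4668 → T1
job_id=82: mem_gb >= 223 OR runtime_s > 4668 → T1
job_id=83: mem_gb >= 223 OR runtime_s > 4668 → T1
job_id=84: mem_gb >= 143 OR state IN ('done', 'running', 'failed') → T6
job_id=85: mem_gb >= 143 OR state IN ('done', 'running', 'failed') → T6
job_id=86: mem_gb >= 223 OR runtime_s > 4668 → T1
job_id=87: mem_gb >= 223 OR runtime_s > 4668 → T1
job_id=88: mem_gb >= 223 OR runtime_s > 4668 → T1
job_id=89: mem_gb >= 223 OR runtime_s > 4668 → T1
job_id=90: mem_gb >= 143 OR state IN ('done', 'running', 'failed') → T6
job_id=91: mem_gb >= 143 OR state IN ('done', 'running', 'failed') → T6
job_id=92: mem_gb >= 121 OR cpu >= 14 → T3

T1, T1, T1, T1, T6, T6, T1, T1, T1, T1, T6, T6, T3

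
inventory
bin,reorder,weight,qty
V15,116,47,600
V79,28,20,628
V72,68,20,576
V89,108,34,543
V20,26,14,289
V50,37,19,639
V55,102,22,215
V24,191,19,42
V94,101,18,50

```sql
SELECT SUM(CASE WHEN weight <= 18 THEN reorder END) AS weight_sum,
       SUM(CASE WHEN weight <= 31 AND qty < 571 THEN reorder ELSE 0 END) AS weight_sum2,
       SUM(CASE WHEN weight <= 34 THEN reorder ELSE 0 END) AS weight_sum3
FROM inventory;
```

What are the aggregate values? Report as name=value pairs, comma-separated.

weight_sum=127, weight_sum2=420, weight_sum3=661

[weight_sum: weight <= 18]
bin=V15: ✗
bin=V79: ✗
bin=V72: ✗
bin=V89: ✗
bin=V20: ✓ → 26
bin=V50: ✗
bin=V55: ✗
bin=V24: ✗
bin=V94: ✓ → 101
weight_sum = 26 + 101 = 127
—
[weight_sum2: weight <= 31 AND qty < 571]
bin=V15: ✗
bin=V79: ✗
bin=V72: ✗
bin=V89: ✗
bin=V20: ✓ → 26
bin=V50: ✗
bin=V55: ✓ → 102
bin=V24: ✓ → 191
bin=V94: ✓ → 101
weight_sum2 = 26 + 102 + 191 + 101 = 420
—
[weight_sum3: weight <= 34]
bin=V15: ✗
bin=V79: ✓ → 28
bin=V72: ✓ → 68
bin=V89: ✓ → 108
bin=V20: ✓ → 26
bin=V50: ✓ → 37
bin=V55: ✓ → 102
bin=V24: ✓ → 191
bin=V94: ✓ → 101
weight_sum3 = 28 + 68 + 108 + 26 + 37 + 102 + 191 + 101 = 661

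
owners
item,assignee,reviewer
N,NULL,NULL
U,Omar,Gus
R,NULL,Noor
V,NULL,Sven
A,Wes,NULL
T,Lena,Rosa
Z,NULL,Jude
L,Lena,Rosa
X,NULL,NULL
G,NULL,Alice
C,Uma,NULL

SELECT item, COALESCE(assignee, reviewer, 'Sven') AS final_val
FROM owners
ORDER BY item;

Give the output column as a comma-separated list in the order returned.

item=A: assignee=Wes → Wes
item=C: assignee=Uma → Uma
item=G: assignee=NULL, reviewer=Alice → Alice
item=L: assignee=Lena → Lena
item=N: assignee=NULL, reviewer=NULL, → literal Sven → Sven
item=R: assignee=NULL, reviewer=Noor → Noor
item=T: assignee=Lena → Lena
item=U: assignee=Omar → Omar
item=V: assignee=NULL, reviewer=Sven → Sven
item=X: assignee=NULL, reviewer=NULL, → literal Sven → Sven
item=Z: assignee=NULL, reviewer=Jude → Jude

Wes, Uma, Alice, Lena, Sven, Noor, Lena, Omar, Sven, Sven, Jude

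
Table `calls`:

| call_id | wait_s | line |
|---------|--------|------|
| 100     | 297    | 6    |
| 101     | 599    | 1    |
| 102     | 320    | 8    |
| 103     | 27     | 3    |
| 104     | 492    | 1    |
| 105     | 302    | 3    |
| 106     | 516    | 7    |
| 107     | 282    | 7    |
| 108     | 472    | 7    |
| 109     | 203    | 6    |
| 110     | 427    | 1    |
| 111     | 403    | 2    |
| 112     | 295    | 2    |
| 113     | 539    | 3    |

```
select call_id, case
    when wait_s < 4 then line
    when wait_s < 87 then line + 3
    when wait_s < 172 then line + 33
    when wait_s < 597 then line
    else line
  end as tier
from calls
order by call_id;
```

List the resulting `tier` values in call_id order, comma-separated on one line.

call_id=100: wait_s < 597 → 6
call_id=101: ELSE → 1
call_id=102: wait_s < 597 → 8
call_id=103: wait_s < 87 → 6
call_id=104: wait_s < 597 → 1
call_id=105: wait_s < 597 → 3
call_id=106: wait_s < 597 → 7
call_id=107: wait_s < 597 → 7
call_id=108: wait_s < 597 → 7
call_id=109: wait_s < 597 → 6
call_id=110: wait_s < 597 → 1
call_id=111: wait_s < 597 → 2
call_id=112: wait_s < 597 → 2
call_id=113: wait_s < 597 → 3

6, 1, 8, 6, 1, 3, 7, 7, 7, 6, 1, 2, 2, 3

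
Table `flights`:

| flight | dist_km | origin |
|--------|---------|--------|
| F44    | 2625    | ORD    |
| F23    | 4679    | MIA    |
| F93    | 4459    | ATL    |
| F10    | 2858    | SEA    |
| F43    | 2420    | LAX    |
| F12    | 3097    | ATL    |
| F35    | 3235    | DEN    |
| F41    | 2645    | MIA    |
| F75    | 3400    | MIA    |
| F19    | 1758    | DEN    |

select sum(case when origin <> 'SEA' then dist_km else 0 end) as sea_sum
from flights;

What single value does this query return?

flight=F44: ✓ → 2625
flight=F23: ✓ → 4679
flight=F93: ✓ → 4459
flight=F10: ✗
flight=F43: ✓ → 2420
flight=F12: ✓ → 3097
flight=F35: ✓ → 3235
flight=F41: ✓ → 2645
flight=F75: ✓ → 3400
flight=F19: ✓ → 1758
sea_sum = 2625 + 4679 + 4459 + 2420 + 3097 + 3235 + 2645 + 3400 + 1758 = 28318

28318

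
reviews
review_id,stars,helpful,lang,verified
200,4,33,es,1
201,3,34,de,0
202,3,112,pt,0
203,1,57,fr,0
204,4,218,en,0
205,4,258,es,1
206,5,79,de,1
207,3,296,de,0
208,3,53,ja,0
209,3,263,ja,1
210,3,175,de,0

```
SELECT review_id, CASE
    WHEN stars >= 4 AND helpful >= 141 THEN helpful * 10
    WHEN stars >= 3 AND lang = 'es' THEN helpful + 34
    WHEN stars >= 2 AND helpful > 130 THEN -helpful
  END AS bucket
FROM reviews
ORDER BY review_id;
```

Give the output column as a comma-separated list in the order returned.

67, NULL, NULL, NULL, 2180, 2580, NULL, -296, NULL, -263, -175

review_id=200: stars >= 3 AND lang = 'es' → 67
review_id=201: (no match → NULL) → NULL
review_id=202: (no match → NULL) → NULL
review_id=203: (no match → NULL) → NULL
review_id=204: stars >= 4 AND helpful >= 141 → 2180
review_id=205: stars >= 4 AND helpful >= 141 → 2580
review_id=206: (no match → NULL) → NULL
review_id=207: stars >= 2 AND helpful > 130 → -296
review_id=208: (no match → NULL) → NULL
review_id=209: stars >= 2 AND helpful > 130 → -263
review_id=210: stars >= 2 AND helpful > 130 → -175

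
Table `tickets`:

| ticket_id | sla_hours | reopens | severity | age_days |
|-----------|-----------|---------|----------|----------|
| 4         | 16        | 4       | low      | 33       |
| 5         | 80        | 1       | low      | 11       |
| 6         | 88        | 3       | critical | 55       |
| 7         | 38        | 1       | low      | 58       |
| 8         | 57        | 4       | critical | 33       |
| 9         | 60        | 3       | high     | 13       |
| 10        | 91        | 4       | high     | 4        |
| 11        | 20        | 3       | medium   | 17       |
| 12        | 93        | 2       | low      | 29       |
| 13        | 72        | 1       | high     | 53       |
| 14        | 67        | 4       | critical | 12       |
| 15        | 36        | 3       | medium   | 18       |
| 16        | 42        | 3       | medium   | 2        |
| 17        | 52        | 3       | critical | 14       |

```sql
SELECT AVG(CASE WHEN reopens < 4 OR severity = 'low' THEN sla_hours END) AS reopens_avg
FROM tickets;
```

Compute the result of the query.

54.2727272727

ticket_id=4: ✓ → 16
ticket_id=5: ✓ → 80
ticket_id=6: ✓ → 88
ticket_id=7: ✓ → 38
ticket_id=8: ✗
ticket_id=9: ✓ → 60
ticket_id=10: ✗
ticket_id=11: ✓ → 20
ticket_id=12: ✓ → 93
ticket_id=13: ✓ → 72
ticket_id=14: ✗
ticket_id=15: ✓ → 36
ticket_id=16: ✓ → 42
ticket_id=17: ✓ → 52
reopens_avg = (16 + 80 + 88 + 38 + 60 + 20 + 93 + 72 + 36 + 42 + 52) / 11 = 54.2727272727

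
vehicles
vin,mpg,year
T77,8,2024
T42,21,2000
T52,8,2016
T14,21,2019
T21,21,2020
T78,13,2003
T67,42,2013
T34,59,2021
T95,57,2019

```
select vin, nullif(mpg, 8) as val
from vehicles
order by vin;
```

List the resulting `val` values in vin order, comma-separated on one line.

vin=T14: mpg=21 vs 8: differ → 21
vin=T21: mpg=21 vs 8: differ → 21
vin=T34: mpg=59 vs 8: differ → 59
vin=T42: mpg=21 vs 8: differ → 21
vin=T52: mpg=8 vs 8: equal → NULL
vin=T67: mpg=42 vs 8: differ → 42
vin=T77: mpg=8 vs 8: equal → NULL
vin=T78: mpg=13 vs 8: differ → 13
vin=T95: mpg=57 vs 8: differ → 57

21, 21, 59, 21, NULL, 42, NULL, 13, 57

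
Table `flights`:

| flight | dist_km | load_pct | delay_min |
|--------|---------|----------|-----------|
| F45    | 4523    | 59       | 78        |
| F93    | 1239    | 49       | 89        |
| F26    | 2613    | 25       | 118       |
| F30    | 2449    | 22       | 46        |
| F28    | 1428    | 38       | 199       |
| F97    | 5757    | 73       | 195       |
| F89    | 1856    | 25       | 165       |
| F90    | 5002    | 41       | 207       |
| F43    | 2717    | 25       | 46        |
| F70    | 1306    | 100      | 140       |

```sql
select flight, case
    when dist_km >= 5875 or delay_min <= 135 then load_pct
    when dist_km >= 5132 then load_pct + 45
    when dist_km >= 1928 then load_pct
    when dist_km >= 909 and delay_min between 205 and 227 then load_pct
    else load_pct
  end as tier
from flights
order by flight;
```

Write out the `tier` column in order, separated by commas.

flight=F26: dist_km >= 5875 or delay_min <= 135 → 25
flight=F28: ELSE → 38
flight=F30: dist_km >= 5875 or delay_min <= 135 → 22
flight=F43: dist_km >= 5875 or delay_min <= 135 → 25
flight=F45: dist_km >= 5875 or delay_min <= 135 → 59
flight=F70: ELSE → 100
flight=F89: ELSE → 25
flight=F90: dist_km >= 1928 → 41
flight=F93: dist_km >= 5875 or delay_min <= 135 → 49
flight=F97: dist_km >= 5132 → 118

25, 38, 22, 25, 59, 100, 25, 41, 49, 118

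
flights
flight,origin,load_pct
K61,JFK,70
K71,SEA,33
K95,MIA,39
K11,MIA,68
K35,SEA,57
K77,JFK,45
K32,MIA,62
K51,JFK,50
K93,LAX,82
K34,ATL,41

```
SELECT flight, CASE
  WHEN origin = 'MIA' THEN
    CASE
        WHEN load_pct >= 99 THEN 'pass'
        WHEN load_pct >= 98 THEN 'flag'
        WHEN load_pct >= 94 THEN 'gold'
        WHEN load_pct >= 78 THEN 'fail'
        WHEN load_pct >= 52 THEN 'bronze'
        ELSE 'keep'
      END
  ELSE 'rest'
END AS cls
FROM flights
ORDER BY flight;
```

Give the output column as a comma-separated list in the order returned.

flight=K11: origin='MIA' → inner[load_pct >= 52] → bronze
flight=K32: origin='MIA' → inner[load_pct >= 52] → bronze
flight=K34: origin='ATL' → outer ELSE → rest
flight=K35: origin='SEA' → outer ELSE → rest
flight=K51: origin='JFK' → outer ELSE → rest
flight=K61: origin='JFK' → outer ELSE → rest
flight=K71: origin='SEA' → outer ELSE → rest
flight=K77: origin='JFK' → outer ELSE → rest
flight=K93: origin='LAX' → outer ELSE → rest
flight=K95: origin='MIA' → inner[ELSE] → keep

bronze, bronze, rest, rest, rest, rest, rest, rest, rest, keep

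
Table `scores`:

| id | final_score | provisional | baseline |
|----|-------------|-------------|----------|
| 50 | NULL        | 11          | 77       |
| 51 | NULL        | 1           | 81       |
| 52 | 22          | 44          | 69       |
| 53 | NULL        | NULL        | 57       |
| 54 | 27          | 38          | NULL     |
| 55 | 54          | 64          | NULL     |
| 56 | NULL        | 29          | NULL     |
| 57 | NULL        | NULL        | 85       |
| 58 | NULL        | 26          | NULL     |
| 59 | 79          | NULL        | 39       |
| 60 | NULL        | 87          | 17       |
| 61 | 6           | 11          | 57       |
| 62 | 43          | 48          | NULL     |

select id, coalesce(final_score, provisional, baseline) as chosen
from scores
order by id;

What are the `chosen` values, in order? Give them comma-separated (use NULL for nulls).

id=50: final_score=NULL, provisional=11 → 11
id=51: final_score=NULL, provisional=1 → 1
id=52: final_score=22 → 22
id=53: final_score=NULL, provisional=NULL, baseline=57 → 57
id=54: final_score=27 → 27
id=55: final_score=54 → 54
id=56: final_score=NULL, provisional=29 → 29
id=57: final_score=NULL, provisional=NULL, baseline=85 → 85
id=58: final_score=NULL, provisional=26 → 26
id=59: final_score=79 → 79
id=60: final_score=NULL, provisional=87 → 87
id=61: final_score=6 → 6
id=62: final_score=43 → 43

11, 1, 22, 57, 27, 54, 29, 85, 26, 79, 87, 6, 43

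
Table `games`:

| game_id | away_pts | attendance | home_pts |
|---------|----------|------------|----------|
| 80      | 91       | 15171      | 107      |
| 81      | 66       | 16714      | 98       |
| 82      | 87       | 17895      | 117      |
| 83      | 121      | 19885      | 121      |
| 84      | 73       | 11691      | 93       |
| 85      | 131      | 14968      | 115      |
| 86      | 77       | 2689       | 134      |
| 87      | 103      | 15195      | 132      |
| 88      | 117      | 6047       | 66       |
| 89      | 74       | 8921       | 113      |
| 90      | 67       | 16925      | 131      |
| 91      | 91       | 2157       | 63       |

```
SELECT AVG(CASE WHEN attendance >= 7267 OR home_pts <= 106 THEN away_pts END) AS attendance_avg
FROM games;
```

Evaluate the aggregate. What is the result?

92.8181818182

game_id=80: ✓ → 91
game_id=81: ✓ → 66
game_id=82: ✓ → 87
game_id=83: ✓ → 121
game_id=84: ✓ → 73
game_id=85: ✓ → 131
game_id=86: ✗
game_id=87: ✓ → 103
game_id=88: ✓ → 117
game_id=89: ✓ → 74
game_id=90: ✓ → 67
game_id=91: ✓ → 91
attendance_avg = (91 + 66 + 87 + 121 + 73 + 131 + 103 + 117 + 74 + 67 + 91) / 11 = 92.8181818182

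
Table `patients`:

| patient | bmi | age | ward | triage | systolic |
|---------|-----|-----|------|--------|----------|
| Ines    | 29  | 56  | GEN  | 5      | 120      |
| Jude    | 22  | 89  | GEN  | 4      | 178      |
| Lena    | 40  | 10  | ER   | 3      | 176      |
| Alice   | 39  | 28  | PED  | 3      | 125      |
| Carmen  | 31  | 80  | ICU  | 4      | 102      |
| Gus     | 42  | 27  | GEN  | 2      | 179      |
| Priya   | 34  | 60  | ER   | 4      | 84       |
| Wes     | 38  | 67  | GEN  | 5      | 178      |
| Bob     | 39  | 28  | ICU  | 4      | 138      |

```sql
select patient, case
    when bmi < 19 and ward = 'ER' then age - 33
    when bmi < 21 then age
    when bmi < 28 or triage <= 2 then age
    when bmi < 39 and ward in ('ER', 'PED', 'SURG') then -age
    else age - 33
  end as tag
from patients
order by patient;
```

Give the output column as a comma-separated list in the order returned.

-5, -5, 47, 27, 23, 89, -23, -60, 34

patient=Alice: ELSE → -5
patient=Bob: ELSE → -5
patient=Carmen: ELSE → 47
patient=Gus: bmi < 28 or triage <= 2 → 27
patient=Ines: ELSE → 23
patient=Jude: bmi < 28 or triage <= 2 → 89
patient=Lena: ELSE → -23
patient=Priya: bmi < 39 and ward in ('ER', 'PED', 'SURG') → -60
patient=Wes: ELSE → 34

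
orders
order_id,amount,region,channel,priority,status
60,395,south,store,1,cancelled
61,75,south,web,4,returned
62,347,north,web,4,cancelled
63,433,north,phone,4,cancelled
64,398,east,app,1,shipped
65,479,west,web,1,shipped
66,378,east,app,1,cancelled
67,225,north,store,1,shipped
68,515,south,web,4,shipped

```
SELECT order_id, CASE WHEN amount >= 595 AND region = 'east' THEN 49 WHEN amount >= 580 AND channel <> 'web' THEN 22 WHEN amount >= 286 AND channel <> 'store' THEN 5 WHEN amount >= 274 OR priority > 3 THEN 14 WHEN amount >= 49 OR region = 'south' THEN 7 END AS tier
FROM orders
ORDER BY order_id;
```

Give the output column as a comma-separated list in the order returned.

order_id=60: amount >= 274 OR priority > 3 → 14
order_id=61: amount >= 274 OR priority > 3 → 14
order_id=62: amount >= 286 AND channel <> 'store' → 5
order_id=63: amount >= 286 AND channel <> 'store' → 5
order_id=64: amount >= 286 AND channel <> 'store' → 5
order_id=65: amount >= 286 AND channel <> 'store' → 5
order_id=66: amount >= 286 AND channel <> 'store' → 5
order_id=67: amount >= 49 OR region = 'south' → 7
order_id=68: amount >= 286 AND channel <> 'store' → 5

14, 14, 5, 5, 5, 5, 5, 7, 5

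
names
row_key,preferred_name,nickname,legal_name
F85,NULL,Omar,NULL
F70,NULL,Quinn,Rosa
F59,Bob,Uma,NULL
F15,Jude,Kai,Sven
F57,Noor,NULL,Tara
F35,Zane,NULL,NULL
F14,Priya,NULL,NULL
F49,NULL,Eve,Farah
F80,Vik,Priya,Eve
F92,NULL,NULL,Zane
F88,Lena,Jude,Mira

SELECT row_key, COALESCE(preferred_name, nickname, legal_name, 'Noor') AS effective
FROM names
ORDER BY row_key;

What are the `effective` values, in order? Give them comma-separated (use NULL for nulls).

Priya, Jude, Zane, Eve, Noor, Bob, Quinn, Vik, Omar, Lena, Zane

row_key=F14: preferred_name=Priya → Priya
row_key=F15: preferred_name=Jude → Jude
row_key=F35: preferred_name=Zane → Zane
row_key=F49: preferred_name=NULL, nickname=Eve → Eve
row_key=F57: preferred_name=Noor → Noor
row_key=F59: preferred_name=Bob → Bob
row_key=F70: preferred_name=NULL, nickname=Quinn → Quinn
row_key=F80: preferred_name=Vik → Vik
row_key=F85: preferred_name=NULL, nickname=Omar → Omar
row_key=F88: preferred_name=Lena → Lena
row_key=F92: preferred_name=NULL, nickname=NULL, legal_name=Zane → Zane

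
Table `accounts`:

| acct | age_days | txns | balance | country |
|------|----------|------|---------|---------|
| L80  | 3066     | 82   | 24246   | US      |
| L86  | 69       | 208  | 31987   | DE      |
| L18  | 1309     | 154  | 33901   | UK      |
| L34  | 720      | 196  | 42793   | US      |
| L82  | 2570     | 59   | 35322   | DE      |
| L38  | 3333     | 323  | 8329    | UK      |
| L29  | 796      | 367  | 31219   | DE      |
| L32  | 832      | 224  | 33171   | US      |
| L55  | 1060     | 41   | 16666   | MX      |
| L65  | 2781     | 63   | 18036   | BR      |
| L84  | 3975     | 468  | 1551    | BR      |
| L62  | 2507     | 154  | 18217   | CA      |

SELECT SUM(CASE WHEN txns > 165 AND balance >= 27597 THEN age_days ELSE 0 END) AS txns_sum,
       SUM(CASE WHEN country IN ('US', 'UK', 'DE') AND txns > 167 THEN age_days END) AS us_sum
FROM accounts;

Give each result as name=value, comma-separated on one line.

[txns_sum: txns > 165 AND balance >= 27597]
acct=L80: ✗
acct=L86: ✓ → 69
acct=L18: ✗
acct=L34: ✓ → 720
acct=L82: ✗
acct=L38: ✗
acct=L29: ✓ → 796
acct=L32: ✓ → 832
acct=L55: ✗
acct=L65: ✗
acct=L84: ✗
acct=L62: ✗
txns_sum = 69 + 720 + 796 + 832 = 2417
—
[us_sum: country IN ('US', 'UK', 'DE') AND txns > 167]
acct=L80: ✗
acct=L86: ✓ → 69
acct=L18: ✗
acct=L34: ✓ → 720
acct=L82: ✗
acct=L38: ✓ → 3333
acct=L29: ✓ → 796
acct=L32: ✓ → 832
acct=L55: ✗
acct=L65: ✗
acct=L84: ✗
acct=L62: ✗
us_sum = 69 + 720 + 3333 + 796 + 832 = 5750

txns_sum=2417, us_sum=5750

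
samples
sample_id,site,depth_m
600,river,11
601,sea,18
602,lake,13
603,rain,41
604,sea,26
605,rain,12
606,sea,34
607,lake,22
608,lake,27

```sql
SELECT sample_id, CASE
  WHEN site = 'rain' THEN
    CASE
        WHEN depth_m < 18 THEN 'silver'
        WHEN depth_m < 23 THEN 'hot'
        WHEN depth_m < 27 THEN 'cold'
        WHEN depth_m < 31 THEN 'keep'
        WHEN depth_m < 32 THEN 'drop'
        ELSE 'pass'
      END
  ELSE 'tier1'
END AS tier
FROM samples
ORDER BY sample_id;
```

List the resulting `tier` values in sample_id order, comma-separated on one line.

sample_id=600: site='river' → outer ELSE → tier1
sample_id=601: site='sea' → outer ELSE → tier1
sample_id=602: site='lake' → outer ELSE → tier1
sample_id=603: site='rain' → inner[ELSE] → pass
sample_id=604: site='sea' → outer ELSE → tier1
sample_id=605: site='rain' → inner[depth_m < 18] → silver
sample_id=606: site='sea' → outer ELSE → tier1
sample_id=607: site='lake' → outer ELSE → tier1
sample_id=608: site='lake' → outer ELSE → tier1

tier1, tier1, tier1, pass, tier1, silver, tier1, tier1, tier1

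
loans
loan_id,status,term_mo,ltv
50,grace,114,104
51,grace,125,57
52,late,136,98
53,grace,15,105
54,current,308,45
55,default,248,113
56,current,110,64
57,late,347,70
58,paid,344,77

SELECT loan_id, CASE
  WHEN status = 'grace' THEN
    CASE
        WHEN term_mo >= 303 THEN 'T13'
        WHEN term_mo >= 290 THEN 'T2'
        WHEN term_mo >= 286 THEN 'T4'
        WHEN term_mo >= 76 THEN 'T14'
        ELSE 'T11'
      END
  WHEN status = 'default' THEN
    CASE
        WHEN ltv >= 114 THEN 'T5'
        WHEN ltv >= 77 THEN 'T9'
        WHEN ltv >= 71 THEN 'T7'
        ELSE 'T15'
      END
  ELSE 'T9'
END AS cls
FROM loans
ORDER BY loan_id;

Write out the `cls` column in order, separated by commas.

loan_id=50: status='grace' → inner[term_mo >= 76] → T14
loan_id=51: status='grace' → inner[term_mo >= 76] → T14
loan_id=52: status='late' → outer ELSE → T9
loan_id=53: status='grace' → inner[ELSE] → T11
loan_id=54: status='current' → outer ELSE → T9
loan_id=55: status='default' → inner[ltv >= 77] → T9
loan_id=56: status='current' → outer ELSE → T9
loan_id=57: status='late' → outer ELSE → T9
loan_id=58: status='paid' → outer ELSE → T9

T14, T14, T9, T11, T9, T9, T9, T9, T9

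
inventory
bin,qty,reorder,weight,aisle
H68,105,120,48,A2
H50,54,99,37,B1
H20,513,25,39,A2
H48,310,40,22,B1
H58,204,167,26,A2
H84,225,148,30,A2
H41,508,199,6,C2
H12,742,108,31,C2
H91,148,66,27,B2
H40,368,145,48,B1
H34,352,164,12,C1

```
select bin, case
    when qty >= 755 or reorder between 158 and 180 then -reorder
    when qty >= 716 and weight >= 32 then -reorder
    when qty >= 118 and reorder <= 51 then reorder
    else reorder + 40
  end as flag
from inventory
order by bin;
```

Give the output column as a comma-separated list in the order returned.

bin=H12: ELSE → 148
bin=H20: qty >= 118 and reorder <= 51 → 25
bin=H34: qty >= 755 or reorder between 158 and 180 → -164
bin=H40: ELSE → 185
bin=H41: ELSE → 239
bin=H48: qty >= 118 and reorder <= 51 → 40
bin=H50: ELSE → 139
bin=H58: qty >= 755 or reorder between 158 and 180 → -167
bin=H68: ELSE → 160
bin=H84: ELSE → 188
bin=H91: ELSE → 106

148, 25, -164, 185, 239, 40, 139, -167, 160, 188, 106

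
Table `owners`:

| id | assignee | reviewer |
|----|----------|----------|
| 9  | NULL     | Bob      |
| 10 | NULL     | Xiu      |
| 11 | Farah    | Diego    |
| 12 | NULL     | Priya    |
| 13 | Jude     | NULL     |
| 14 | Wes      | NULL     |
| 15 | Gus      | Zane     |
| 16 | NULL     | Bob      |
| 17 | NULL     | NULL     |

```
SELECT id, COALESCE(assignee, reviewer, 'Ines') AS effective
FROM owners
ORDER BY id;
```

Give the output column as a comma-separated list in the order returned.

id=9: assignee=NULL, reviewer=Bob → Bob
id=10: assignee=NULL, reviewer=Xiu → Xiu
id=11: assignee=Farah → Farah
id=12: assignee=NULL, reviewer=Priya → Priya
id=13: assignee=Jude → Jude
id=14: assignee=Wes → Wes
id=15: assignee=Gus → Gus
id=16: assignee=NULL, reviewer=Bob → Bob
id=17: assignee=NULL, reviewer=NULL, → literal Ines → Ines

Bob, Xiu, Farah, Priya, Jude, Wes, Gus, Bob, Ines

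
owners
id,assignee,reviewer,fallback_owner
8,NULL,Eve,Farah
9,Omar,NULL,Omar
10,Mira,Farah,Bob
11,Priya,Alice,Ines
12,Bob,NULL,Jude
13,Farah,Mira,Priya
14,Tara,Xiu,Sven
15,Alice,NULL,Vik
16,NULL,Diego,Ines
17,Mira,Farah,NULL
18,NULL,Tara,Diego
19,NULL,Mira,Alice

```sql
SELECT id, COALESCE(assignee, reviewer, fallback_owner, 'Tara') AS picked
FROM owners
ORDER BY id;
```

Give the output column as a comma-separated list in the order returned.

id=8: assignee=NULL, reviewer=Eve → Eve
id=9: assignee=Omar → Omar
id=10: assignee=Mira → Mira
id=11: assignee=Priya → Priya
id=12: assignee=Bob → Bob
id=13: assignee=Farah → Farah
id=14: assignee=Tara → Tara
id=15: assignee=Alice → Alice
id=16: assignee=NULL, reviewer=Diego → Diego
id=17: assignee=Mira → Mira
id=18: assignee=NULL, reviewer=Tara → Tara
id=19: assignee=NULL, reviewer=Mira → Mira

Eve, Omar, Mira, Priya, Bob, Farah, Tara, Alice, Diego, Mira, Tara, Mira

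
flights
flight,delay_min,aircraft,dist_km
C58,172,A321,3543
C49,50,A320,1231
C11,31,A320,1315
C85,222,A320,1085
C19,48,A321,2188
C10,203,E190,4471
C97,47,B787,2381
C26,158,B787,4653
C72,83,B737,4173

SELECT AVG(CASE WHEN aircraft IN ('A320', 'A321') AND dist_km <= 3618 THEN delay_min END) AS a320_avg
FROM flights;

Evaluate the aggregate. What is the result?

104.6

flight=C58: ✓ → 172
flight=C49: ✓ → 50
flight=C11: ✓ → 31
flight=C85: ✓ → 222
flight=C19: ✓ → 48
flight=C10: ✗
flight=C97: ✗
flight=C26: ✗
flight=C72: ✗
a320_avg = (172 + 50 + 31 + 222 + 48) / 5 = 104.6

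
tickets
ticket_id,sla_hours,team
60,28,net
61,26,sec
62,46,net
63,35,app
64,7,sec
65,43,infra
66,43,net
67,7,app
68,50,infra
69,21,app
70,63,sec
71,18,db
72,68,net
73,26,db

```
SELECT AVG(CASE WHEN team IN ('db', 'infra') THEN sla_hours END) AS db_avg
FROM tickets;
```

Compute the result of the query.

ticket_id=60: ✗
ticket_id=61: ✗
ticket_id=62: ✗
ticket_id=63: ✗
ticket_id=64: ✗
ticket_id=65: ✓ → 43
ticket_id=66: ✗
ticket_id=67: ✗
ticket_id=68: ✓ → 50
ticket_id=69: ✗
ticket_id=70: ✗
ticket_id=71: ✓ → 18
ticket_id=72: ✗
ticket_id=73: ✓ → 26
db_avg = (43 + 50 + 18 + 26) / 4 = 34.25

34.25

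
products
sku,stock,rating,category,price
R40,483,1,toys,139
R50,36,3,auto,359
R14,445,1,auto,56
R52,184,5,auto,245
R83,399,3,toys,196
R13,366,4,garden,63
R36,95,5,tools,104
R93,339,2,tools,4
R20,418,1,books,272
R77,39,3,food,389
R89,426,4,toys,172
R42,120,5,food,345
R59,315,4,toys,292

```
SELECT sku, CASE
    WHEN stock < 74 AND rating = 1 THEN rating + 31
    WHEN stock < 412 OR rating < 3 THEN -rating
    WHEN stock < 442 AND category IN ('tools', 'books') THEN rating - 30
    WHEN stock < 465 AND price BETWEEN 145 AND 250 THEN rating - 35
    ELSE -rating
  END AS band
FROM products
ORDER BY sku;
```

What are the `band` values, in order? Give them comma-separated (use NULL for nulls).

-4, -1, -1, -5, -1, -5, -3, -5, -4, -3, -3, -31, -2

sku=R13: stock < 412 OR rating < 3 → -4
sku=R14: stock < 412 OR rating < 3 → -1
sku=R20: stock < 412 OR rating < 3 → -1
sku=R36: stock < 412 OR rating < 3 → -5
sku=R40: stock < 412 OR rating < 3 → -1
sku=R42: stock < 412 OR rating < 3 → -5
sku=R50: stock < 412 OR rating < 3 → -3
sku=R52: stock < 412 OR rating < 3 → -5
sku=R59: stock < 412 OR rating < 3 → -4
sku=R77: stock < 412 OR rating < 3 → -3
sku=R83: stock < 412 OR rating < 3 → -3
sku=R89: stock < 465 AND price BETWEEN 145 AND 250 → -31
sku=R93: stock < 412 OR rating < 3 → -2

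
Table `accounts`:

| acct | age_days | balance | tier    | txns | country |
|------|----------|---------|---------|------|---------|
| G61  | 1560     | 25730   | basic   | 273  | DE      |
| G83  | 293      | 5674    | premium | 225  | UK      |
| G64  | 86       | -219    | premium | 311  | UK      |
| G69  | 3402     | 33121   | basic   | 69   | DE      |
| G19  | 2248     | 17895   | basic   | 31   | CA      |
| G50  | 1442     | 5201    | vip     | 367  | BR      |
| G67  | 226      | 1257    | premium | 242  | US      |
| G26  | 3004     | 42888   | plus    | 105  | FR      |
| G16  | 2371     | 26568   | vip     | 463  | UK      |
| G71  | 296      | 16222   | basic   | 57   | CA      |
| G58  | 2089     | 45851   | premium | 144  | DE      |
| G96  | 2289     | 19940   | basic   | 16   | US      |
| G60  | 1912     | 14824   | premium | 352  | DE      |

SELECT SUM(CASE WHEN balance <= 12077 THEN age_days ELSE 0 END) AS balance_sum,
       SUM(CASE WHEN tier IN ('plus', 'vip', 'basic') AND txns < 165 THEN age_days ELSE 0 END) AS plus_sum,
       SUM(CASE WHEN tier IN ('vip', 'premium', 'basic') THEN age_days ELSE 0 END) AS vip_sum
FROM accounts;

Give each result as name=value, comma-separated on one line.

balance_sum=2047, plus_sum=11239, vip_sum=18214

[balance_sum: balance <= 12077]
acct=G61: ✗
acct=G83: ✓ → 293
acct=G64: ✓ → 86
acct=G69: ✗
acct=G19: ✗
acct=G50: ✓ → 1442
acct=G67: ✓ → 226
acct=G26: ✗
acct=G16: ✗
acct=G71: ✗
acct=G58: ✗
acct=G96: ✗
acct=G60: ✗
balance_sum = 293 + 86 + 1442 + 226 = 2047
—
[plus_sum: tier IN ('plus', 'vip', 'basic') AND txns < 165]
acct=G61: ✗
acct=G83: ✗
acct=G64: ✗
acct=G69: ✓ → 3402
acct=G19: ✓ → 2248
acct=G50: ✗
acct=G67: ✗
acct=G26: ✓ → 3004
acct=G16: ✗
acct=G71: ✓ → 296
acct=G58: ✗
acct=G96: ✓ → 2289
acct=G60: ✗
plus_sum = 3402 + 2248 + 3004 + 296 + 2289 = 11239
—
[vip_sum: tier IN ('vip', 'premium', 'basic')]
acct=G61: ✓ → 1560
acct=G83: ✓ → 293
acct=G64: ✓ → 86
acct=G69: ✓ → 3402
acct=G19: ✓ → 2248
acct=G50: ✓ → 1442
acct=G67: ✓ → 226
acct=G26: ✗
acct=G16: ✓ → 2371
acct=G71: ✓ → 296
acct=G58: ✓ → 2089
acct=G96: ✓ → 2289
acct=G60: ✓ → 1912
vip_sum = 1560 + 293 + 86 + 3402 + 2248 + 1442 + 226 + 2371 + 296 + 2089 + 2289 + 1912 = 18214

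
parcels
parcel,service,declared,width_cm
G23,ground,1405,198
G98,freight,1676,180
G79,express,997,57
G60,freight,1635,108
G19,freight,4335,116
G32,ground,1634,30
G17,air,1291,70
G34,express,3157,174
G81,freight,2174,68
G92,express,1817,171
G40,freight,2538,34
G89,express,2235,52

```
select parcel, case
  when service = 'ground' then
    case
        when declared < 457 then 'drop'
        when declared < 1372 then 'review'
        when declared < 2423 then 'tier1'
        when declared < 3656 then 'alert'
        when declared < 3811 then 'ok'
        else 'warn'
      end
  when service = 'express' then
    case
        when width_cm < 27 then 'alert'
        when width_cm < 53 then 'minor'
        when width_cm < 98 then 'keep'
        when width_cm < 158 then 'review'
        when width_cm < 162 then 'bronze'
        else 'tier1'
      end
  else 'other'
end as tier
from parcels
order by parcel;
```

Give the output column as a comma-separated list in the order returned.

other, other, tier1, tier1, tier1, other, other, keep, other, minor, tier1, other

parcel=G17: service='air' → outer ELSE → other
parcel=G19: service='freight' → outer ELSE → other
parcel=G23: service='ground' → inner[declared < 2423] → tier1
parcel=G32: service='ground' → inner[declared < 2423] → tier1
parcel=G34: service='express' → inner[ELSE] → tier1
parcel=G40: service='freight' → outer ELSE → other
parcel=G60: service='freight' → outer ELSE → other
parcel=G79: service='express' → inner[width_cm < 98] → keep
parcel=G81: service='freight' → outer ELSE → other
parcel=G89: service='express' → inner[width_cm < 53] → minor
parcel=G92: service='express' → inner[ELSE] → tier1
parcel=G98: service='freight' → outer ELSE → other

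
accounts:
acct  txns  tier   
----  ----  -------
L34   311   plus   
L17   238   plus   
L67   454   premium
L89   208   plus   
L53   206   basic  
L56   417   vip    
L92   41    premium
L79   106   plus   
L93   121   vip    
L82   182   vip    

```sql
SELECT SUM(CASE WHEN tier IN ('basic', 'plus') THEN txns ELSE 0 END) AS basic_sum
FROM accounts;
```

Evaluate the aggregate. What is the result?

acct=L34: ✓ → 311
acct=L17: ✓ → 238
acct=L67: ✗
acct=L89: ✓ → 208
acct=L53: ✓ → 206
acct=L56: ✗
acct=L92: ✗
acct=L79: ✓ → 106
acct=L93: ✗
acct=L82: ✗
basic_sum = 311 + 238 + 208 + 206 + 106 = 1069

1069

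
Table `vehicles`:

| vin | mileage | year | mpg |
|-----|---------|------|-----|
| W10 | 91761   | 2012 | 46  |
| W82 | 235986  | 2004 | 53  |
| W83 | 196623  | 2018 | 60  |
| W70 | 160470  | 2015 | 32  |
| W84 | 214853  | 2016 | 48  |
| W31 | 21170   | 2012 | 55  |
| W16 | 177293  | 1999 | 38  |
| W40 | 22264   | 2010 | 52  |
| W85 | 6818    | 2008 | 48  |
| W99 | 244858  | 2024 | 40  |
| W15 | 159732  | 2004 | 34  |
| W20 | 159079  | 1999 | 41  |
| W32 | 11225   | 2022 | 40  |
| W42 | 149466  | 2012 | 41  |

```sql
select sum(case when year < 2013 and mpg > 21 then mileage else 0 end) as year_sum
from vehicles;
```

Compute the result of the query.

vin=W10: ✓ → 91761
vin=W82: ✓ → 235986
vin=W83: ✗
vin=W70: ✗
vin=W84: ✗
vin=W31: ✓ → 21170
vin=W16: ✓ → 177293
vin=W40: ✓ → 22264
vin=W85: ✓ → 6818
vin=W99: ✗
vin=W15: ✓ → 159732
vin=W20: ✓ → 159079
vin=W32: ✗
vin=W42: ✓ → 149466
year_sum = 91761 + 235986 + 21170 + 177293 + 22264 + 6818 + 159732 + 159079 + 149466 = 1023569

1023569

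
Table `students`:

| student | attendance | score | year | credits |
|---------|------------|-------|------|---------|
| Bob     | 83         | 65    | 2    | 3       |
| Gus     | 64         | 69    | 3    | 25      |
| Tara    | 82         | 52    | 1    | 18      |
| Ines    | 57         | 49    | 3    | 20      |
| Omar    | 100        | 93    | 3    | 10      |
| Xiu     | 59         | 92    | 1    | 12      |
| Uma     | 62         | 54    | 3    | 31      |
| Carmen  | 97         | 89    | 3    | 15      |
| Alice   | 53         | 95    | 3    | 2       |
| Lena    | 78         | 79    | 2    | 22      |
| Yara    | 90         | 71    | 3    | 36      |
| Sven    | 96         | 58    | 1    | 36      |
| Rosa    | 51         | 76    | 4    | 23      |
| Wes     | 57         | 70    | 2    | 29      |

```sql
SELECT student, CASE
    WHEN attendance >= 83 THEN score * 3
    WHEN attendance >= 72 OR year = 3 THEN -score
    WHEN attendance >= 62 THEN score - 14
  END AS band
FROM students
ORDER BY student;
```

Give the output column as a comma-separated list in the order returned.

student=Alice: attendance >= 72 OR year = 3 → -95
student=Bob: attendance >= 83 → 195
student=Carmen: attendance >= 83 → 267
student=Gus: attendance >= 72 OR year = 3 → -69
student=Ines: attendance >= 72 OR year = 3 → -49
student=Lena: attendance >= 72 OR year = 3 → -79
student=Omar: attendance >= 83 → 279
student=Rosa: (no match → NULL) → NULL
student=Sven: attendance >= 83 → 174
student=Tara: attendance >= 72 OR year = 3 → -52
student=Uma: attendance >= 72 OR year = 3 → -54
student=Wes: (no match → NULL) → NULL
student=Xiu: (no match → NULL) → NULL
student=Yara: attendance >= 83 → 213

-95, 195, 267, -69, -49, -79, 279, NULL, 174, -52, -54, NULL, NULL, 213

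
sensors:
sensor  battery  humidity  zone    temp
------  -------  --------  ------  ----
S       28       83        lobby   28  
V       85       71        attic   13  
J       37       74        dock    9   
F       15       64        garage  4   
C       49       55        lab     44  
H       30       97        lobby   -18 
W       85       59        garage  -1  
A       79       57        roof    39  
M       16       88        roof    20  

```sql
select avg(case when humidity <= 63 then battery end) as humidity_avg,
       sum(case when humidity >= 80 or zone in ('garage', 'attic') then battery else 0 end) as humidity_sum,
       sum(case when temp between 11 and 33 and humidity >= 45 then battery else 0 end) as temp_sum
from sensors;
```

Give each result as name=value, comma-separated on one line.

[humidity_avg: humidity <= 63]
sensor=S: ✗
sensor=V: ✗
sensor=J: ✗
sensor=F: ✗
sensor=C: ✓ → 49
sensor=H: ✗
sensor=W: ✓ → 85
sensor=A: ✓ → 79
sensor=M: ✗
humidity_avg = (49 + 85 + 79) / 3 = 71
—
[humidity_sum: humidity >= 80 or zone in ('garage', 'attic')]
sensor=S: ✓ → 28
sensor=V: ✓ → 85
sensor=J: ✗
sensor=F: ✓ → 15
sensor=C: ✗
sensor=H: ✓ → 30
sensor=W: ✓ → 85
sensor=A: ✗
sensor=M: ✓ → 16
humidity_sum = 28 + 85 + 15 + 30 + 85 + 16 = 259
—
[temp_sum: temp between 11 and 33 and humidity >= 45]
sensor=S: ✓ → 28
sensor=V: ✓ → 85
sensor=J: ✗
sensor=F: ✗
sensor=C: ✗
sensor=H: ✗
sensor=W: ✗
sensor=A: ✗
sensor=M: ✓ → 16
temp_sum = 28 + 85 + 16 = 129

humidity_avg=71, humidity_sum=259, temp_sum=129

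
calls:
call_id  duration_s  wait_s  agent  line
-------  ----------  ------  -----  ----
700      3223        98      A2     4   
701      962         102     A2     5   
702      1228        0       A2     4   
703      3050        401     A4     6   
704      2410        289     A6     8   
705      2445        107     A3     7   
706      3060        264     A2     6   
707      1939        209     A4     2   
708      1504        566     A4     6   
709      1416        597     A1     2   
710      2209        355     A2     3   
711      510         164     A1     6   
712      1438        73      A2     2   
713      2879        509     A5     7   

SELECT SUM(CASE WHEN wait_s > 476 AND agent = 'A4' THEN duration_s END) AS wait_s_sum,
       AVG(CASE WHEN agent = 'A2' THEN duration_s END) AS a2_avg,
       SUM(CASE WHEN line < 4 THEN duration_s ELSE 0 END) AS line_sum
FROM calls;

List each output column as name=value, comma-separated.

wait_s_sum=1504, a2_avg=2020, line_sum=7002

[wait_s_sum: wait_s > 476 AND agent = 'A4']
call_id=700: ✗
call_id=701: ✗
call_id=702: ✗
call_id=703: ✗
call_id=704: ✗
call_id=705: ✗
call_id=706: ✗
call_id=707: ✗
call_id=708: ✓ → 1504
call_id=709: ✗
call_id=710: ✗
call_id=711: ✗
call_id=712: ✗
call_id=713: ✗
wait_s_sum = 1504
—
[a2_avg: agent = 'A2']
call_id=700: ✓ → 3223
call_id=701: ✓ → 962
call_id=702: ✓ → 1228
call_id=703: ✗
call_id=704: ✗
call_id=705: ✗
call_id=706: ✓ → 3060
call_id=707: ✗
call_id=708: ✗
call_id=709: ✗
call_id=710: ✓ → 2209
call_id=711: ✗
call_id=712: ✓ → 1438
call_id=713: ✗
a2_avg = (3223 + 962 + 1228 + 3060 + 2209 + 1438) / 6 = 2020
—
[line_sum: line < 4]
call_id=700: ✗
call_id=701: ✗
call_id=702: ✗
call_id=703: ✗
call_id=704: ✗
call_id=705: ✗
call_id=706: ✗
call_id=707: ✓ → 1939
call_id=708: ✗
call_id=709: ✓ → 1416
call_id=710: ✓ → 2209
call_id=711: ✗
call_id=712: ✓ → 1438
call_id=713: ✗
line_sum = 1939 + 1416 + 2209 + 1438 = 7002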